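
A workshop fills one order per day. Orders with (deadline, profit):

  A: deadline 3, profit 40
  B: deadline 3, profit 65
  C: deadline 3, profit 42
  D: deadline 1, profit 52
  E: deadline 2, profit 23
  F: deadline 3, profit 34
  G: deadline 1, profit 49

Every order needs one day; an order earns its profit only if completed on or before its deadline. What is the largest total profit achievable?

159

Sort by profit descending; place each in the latest free slot ≤ its deadline.
Profit order: B=65 D=52 G=49 C=42 A=40 F=34 E=23
Assign: B→slot 3, D→slot 1, G skipped, C→slot 2, A skipped, F skipped, E skipped.
Slots: [1:D] [2:C] [3:B]
Profit = 52 + 42 + 65 = 159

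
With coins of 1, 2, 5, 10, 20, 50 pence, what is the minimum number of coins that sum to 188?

8

188 − 3×50→38 − 1×20→18 − 1×10→8 − 1×5→3 − 1×2→1 − 1×1→0
Total coins = 3 + 1 + 1 + 1 + 1 + 1 = 8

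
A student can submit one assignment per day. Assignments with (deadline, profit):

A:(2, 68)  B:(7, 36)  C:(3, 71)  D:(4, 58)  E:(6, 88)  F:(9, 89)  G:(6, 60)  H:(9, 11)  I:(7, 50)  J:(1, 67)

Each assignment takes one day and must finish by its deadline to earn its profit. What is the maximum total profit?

Take jobs in profit order; each goes to the latest open slot no later than its deadline.
By profit: F(d9,89), E(d6,88), C(d3,71), A(d2,68), J(d1,67), G(d6,60), D(d4,58), I(d7,50), B(d7,36), H(d9,11)
F→slot 9; E→slot 6; C→slot 3; A→slot 2; J→slot 1; G→slot 5; D→slot 4; I→slot 7; B skipped; H→slot 8.
Profit = 67 + 68 + 71 + 58 + 60 + 88 + 50 + 11 + 89 = 562

562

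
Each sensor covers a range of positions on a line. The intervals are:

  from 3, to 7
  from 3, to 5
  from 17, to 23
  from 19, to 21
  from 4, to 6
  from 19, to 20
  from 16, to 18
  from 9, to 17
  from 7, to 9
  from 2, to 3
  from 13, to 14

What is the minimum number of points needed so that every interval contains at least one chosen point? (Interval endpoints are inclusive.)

6

Sort by right endpoint; whenever an interval is uncovered, place a point at its right end.
Sorted: [2,3] [3,5] [4,6] [3,7] [7,9] [13,14] [9,17] [16,18] [19,20] [19,21] [17,23]
{[2,3],[3,5]} hit by 3; {[4,6],[3,7]} hit by 6; {[7,9]} hit by 9; {[13,14],[9,17]} hit by 14; {[16,18]} hit by 18; {[19,20],[19,21],[17,23]} hit by 20.
Points: 3, 6, 9, 14, 18, 20 (6 total).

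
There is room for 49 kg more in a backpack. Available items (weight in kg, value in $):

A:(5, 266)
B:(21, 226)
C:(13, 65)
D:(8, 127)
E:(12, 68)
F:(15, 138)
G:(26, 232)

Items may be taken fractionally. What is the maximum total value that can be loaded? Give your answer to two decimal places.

757.00

Greedy by value/weight ratio, highest first.
Ratios (sorted): A 53.20, D 15.88, B 10.76, F 9.20, G 8.92, E 5.67, C 5.00
take A (5 @ 266); take D (8 @ 127); take B (21 @ 226); take F (15 @ 138). Capacity used 49/49.
Total value = 757.00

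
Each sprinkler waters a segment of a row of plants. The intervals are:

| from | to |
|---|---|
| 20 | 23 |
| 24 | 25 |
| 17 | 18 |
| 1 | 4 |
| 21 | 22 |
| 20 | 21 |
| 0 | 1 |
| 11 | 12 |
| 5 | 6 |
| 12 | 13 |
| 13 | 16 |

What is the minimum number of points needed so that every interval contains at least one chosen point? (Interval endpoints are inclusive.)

7

Process intervals by earliest right end; each time one isn't hit yet, stab at its right endpoint.
Sorted: [0,1] [1,4] [5,6] [11,12] [12,13] [13,16] [17,18] [20,21] [21,22] [20,23] [24,25]
{[0,1],[1,4]} hit by 1; {[5,6]} hit by 6; {[11,12],[12,13]} hit by 12; {[13,16]} hit by 16; {[17,18]} hit by 18; {[20,21],[21,22],[20,23]} hit by 21; {[24,25]} hit by 25.
Points: 1, 6, 12, 16, 18, 21, 25 (7 total).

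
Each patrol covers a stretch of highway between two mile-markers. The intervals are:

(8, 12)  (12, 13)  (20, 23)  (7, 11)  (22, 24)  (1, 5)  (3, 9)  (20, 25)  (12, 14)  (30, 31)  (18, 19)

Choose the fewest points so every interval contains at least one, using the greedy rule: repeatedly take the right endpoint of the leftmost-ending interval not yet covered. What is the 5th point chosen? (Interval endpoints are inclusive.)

Sorted: [1,5] [3,9] [7,11] [8,12] [12,13] [12,14] [18,19] [20,23] [22,24] [20,25] [30,31]
{[1,5],[3,9]} hit by 5; {[7,11],[8,12]} hit by 11; {[12,13],[12,14]} hit by 13; {[18,19]} hit by 19; {[20,23],[22,24],[20,25]} hit by 23; {[30,31]} hit by 31.
Points: 5, 11, 13, 19, 23, 31 (6 total).

23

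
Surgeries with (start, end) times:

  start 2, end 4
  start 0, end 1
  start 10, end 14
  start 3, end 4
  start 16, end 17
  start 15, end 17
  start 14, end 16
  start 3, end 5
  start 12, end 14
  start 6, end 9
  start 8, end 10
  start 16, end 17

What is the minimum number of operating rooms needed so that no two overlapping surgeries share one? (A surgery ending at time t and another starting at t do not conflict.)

3

The answer is the maximum number of intervals overlapping at any instant.
starts: [0, 2, 3, 3, 6, 8, 10, 12, 14, 15, 16, 16]
ends:   [1, 4, 4, 5, 9, 10, 14, 14, 16, 17, 17, 17]
s0→1 e1→0 s2→1 s3→2 s3→3  — peak 3.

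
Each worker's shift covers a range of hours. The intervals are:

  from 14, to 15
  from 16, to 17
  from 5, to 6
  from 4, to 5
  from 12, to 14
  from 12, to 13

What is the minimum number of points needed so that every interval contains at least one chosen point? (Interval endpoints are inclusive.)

Process intervals by earliest right end; each time one isn't hit yet, stab at its right endpoint.
By right end: [4,5]  [5,6]  [12,13]  [12,14]  [14,15]  [16,17]
[4,5] uncovered → point at 5; [12,13] uncovered → point at 13; [14,15] uncovered → point at 15; [16,17] uncovered → point at 17.
Points: 5, 13, 15, 17 (4 total).

4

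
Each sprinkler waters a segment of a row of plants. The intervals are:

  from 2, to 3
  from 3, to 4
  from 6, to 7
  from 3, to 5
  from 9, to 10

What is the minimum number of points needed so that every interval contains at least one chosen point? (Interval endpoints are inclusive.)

3

Process intervals by earliest right end; each time one isn't hit yet, stab at its right endpoint.
Sorted: [2,3] [3,4] [3,5] [6,7] [9,10]
{[2,3],[3,4],[3,5]} hit by 3; {[6,7]} hit by 7; {[9,10]} hit by 10.
Points: 3, 7, 10 (3 total).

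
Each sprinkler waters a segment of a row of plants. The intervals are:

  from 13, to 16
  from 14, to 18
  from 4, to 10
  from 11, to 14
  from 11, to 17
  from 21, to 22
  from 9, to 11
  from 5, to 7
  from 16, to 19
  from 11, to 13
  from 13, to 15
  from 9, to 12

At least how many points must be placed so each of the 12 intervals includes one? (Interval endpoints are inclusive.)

5

Sort by right endpoint; whenever an interval is uncovered, place a point at its right end.
Sorted: [5,7] [4,10] [9,11] [9,12] [11,13] [11,14] [13,15] [13,16] [11,17] [14,18] [16,19] [21,22]
{[5,7],[4,10]} hit by 7; {[9,11],[9,12],[11,13],[11,14]} hit by 11; {[13,15],[13,16],[11,17],[14,18]} hit by 15; {[16,19]} hit by 19; {[21,22]} hit by 22.
Points: 7, 11, 15, 19, 22 (5 total).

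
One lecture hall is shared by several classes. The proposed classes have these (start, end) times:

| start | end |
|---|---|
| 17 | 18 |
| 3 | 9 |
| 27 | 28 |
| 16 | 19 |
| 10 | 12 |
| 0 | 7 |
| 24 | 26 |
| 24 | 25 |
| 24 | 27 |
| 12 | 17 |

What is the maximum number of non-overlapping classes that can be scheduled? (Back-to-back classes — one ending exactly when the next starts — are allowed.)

Sorted by end: (0,7)  (3,9)  (10,12)  (12,17)  (17,18)  (16,19)  (24,25)  (24,26)  (24,27)  (27,28)
take (0,7); take (10,12); take (12,17); take (17,18); skip (16,19); take (24,25); skip (24,27); take (27,28).
Selected 6 classes.

6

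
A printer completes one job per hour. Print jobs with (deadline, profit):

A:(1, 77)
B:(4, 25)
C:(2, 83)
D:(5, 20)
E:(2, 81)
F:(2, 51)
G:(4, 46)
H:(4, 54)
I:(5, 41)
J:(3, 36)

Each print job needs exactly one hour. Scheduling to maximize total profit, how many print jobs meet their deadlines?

5

Profit order: C=83 E=81 A=77 H=54 F=51 G=46 I=41 J=36 B=25 D=20
Assign: C→slot 2, E→slot 1, A skipped, H→slot 4, F skipped, G→slot 3, I→slot 5, J skipped, B skipped, D skipped.
Slots: [1:E] [2:C] [3:G] [4:H] [5:I]
5 of 10 scheduled.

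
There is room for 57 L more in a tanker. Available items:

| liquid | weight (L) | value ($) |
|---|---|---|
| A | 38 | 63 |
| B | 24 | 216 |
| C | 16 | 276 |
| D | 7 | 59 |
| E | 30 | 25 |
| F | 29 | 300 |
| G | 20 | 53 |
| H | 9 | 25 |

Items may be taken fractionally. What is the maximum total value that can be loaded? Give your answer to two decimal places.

684.00

Greedy by value/weight ratio, highest first.
Ratios (sorted): C 17.25, F 10.34, B 9.00, D 8.43, H 2.78, G 2.65, A 1.66, E 0.83
take C (16 @ 276); take F (29 @ 300); take 12/24 of B → 108.00. Capacity used 57/57.
Total value = 684.00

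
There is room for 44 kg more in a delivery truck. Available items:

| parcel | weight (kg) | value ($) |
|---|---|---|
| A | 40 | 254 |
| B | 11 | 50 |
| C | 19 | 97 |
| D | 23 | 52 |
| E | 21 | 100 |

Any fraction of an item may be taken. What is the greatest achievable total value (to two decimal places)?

Ratios (sorted): A 6.35, C 5.11, E 4.76, B 4.55, D 2.26
take A (40 @ 254); take 4/19 of C → 20.42. Capacity used 44/44.
Total value = 274.42

274.42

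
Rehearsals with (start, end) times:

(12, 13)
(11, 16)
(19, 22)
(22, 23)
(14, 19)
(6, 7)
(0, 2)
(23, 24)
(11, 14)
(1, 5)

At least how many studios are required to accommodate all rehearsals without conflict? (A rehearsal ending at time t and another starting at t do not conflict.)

The answer is the maximum number of intervals overlapping at any instant.
Events (time:±→running): 0:+→1 1:+→2 2:-→1 5:-→0 6:+→1 7:-→0 11:+→1 11:+→2 12:+→3 … peak 3.

3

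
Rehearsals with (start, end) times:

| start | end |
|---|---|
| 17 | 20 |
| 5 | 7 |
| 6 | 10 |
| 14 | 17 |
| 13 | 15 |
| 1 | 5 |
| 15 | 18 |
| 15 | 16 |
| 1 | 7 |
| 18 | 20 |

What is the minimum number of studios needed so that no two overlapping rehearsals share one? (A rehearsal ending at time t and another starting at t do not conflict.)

3

The answer is the maximum number of intervals overlapping at any instant.
starts: [1, 1, 5, 6, 13, 14, 15, 15, 17, 18]
ends:   [5, 7, 7, 10, 15, 16, 17, 18, 20, 20]
s1→1 s1→2 e5→1 s5→2 s6→3  — peak 3.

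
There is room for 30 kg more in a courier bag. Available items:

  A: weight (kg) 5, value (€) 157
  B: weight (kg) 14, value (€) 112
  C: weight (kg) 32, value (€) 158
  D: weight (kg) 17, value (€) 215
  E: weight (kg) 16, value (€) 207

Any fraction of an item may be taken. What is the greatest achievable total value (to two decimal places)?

477.82

Sort by value per unit weight and fill in that order.
Order: A (157/5=31.40) > E (207/16=12.94) > D (215/17=12.65) > B (112/14=8.00) > C (158/32=4.94)
Fill: take A (5 @ 157) → take E (16 @ 207) → take 9/17 of D → 113.82; 30/30 used.
Total value = 477.82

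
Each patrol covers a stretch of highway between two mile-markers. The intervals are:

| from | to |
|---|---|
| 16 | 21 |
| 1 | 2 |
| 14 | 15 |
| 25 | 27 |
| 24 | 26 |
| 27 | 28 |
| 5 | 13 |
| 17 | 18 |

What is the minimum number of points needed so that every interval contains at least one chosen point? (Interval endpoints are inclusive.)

Process intervals by earliest right end; each time one isn't hit yet, stab at its right endpoint.
Sorted: [1,2] [5,13] [14,15] [17,18] [16,21] [24,26] [25,27] [27,28]
{[1,2]} hit by 2; {[5,13]} hit by 13; {[14,15]} hit by 15; {[17,18],[16,21]} hit by 18; {[24,26],[25,27]} hit by 26; {[27,28]} hit by 28.
Points: 2, 13, 15, 18, 26, 28 (6 total).

6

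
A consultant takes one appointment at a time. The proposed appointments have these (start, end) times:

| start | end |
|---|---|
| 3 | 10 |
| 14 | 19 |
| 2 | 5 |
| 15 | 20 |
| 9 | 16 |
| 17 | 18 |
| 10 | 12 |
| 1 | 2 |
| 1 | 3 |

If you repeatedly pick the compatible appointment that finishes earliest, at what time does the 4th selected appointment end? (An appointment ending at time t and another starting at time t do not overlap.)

18

Sort by end time and greedily take each interval whose start is ≥ the last chosen end.
By end time: (1,2), (1,3), (2,5), (3,10), (10,12), (9,16), (17,18), (14,19), (15,20).
Pick (1,2); next start ≥ 2 → (2,5); next start ≥ 5 → (10,12); next start ≥ 12 → (17,18).
Selected: (1,2) (2,5) (10,12) (17,18)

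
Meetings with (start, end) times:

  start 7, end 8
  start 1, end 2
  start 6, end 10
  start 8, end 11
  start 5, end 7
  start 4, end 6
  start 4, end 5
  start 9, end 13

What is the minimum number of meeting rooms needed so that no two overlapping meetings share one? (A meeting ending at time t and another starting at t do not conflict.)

3

The answer is the maximum number of intervals overlapping at any instant.
Events (time:±→running): 1:+→1 2:-→0 4:+→1 4:+→2 5:-→1 5:+→2 6:-→1 6:+→2 7:-→1 7:+→2 8:-→1 8:+→2 9:+→3 … peak 3.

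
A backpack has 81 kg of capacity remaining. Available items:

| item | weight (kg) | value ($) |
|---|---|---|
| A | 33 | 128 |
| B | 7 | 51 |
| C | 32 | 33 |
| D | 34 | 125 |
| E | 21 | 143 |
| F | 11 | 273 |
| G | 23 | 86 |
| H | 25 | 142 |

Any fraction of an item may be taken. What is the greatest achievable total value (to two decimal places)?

Greedy by value/weight ratio, highest first.
Order: F (273/11=24.82) > B (51/7=7.29) > E (143/21=6.81) > H (142/25=5.68) > A (128/33=3.88) > G (86/23=3.74) > D (125/34=3.68) > C (33/32=1.03)
Fill: take F (11 @ 273) → take B (7 @ 51) → take E (21 @ 143) → take H (25 @ 142) → take 17/33 of A → 65.94; 81/81 used.
Total value = 674.94

674.94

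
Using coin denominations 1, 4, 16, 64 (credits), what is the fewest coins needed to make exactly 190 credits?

10

Use the largest denomination that fits, subtract, and repeat.
190 = 2×64 + 3×16 + 3×4 + 2×1
Total coins = 2 + 3 + 3 + 2 = 10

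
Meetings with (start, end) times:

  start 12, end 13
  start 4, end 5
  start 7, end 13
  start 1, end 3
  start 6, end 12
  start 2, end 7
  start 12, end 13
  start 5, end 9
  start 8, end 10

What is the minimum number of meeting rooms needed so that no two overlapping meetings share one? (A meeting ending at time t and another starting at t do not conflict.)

Count concurrent intervals with a sweep; the peak is the room count.
starts: [1, 2, 4, 5, 6, 7, 8, 12, 12]
ends:   [3, 5, 7, 9, 10, 12, 13, 13, 13]
s1→1 s2→2 e3→1 s4→2 e5→1 s5→2 s6→3 e7→2 s7→3 s8→4  — peak 4.

4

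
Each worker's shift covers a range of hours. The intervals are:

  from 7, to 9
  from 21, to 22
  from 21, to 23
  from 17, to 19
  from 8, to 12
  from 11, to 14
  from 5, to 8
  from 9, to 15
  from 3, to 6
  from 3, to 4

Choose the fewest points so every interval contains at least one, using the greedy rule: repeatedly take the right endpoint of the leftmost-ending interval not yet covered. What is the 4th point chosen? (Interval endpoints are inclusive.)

Sorted: [3,4] [3,6] [5,8] [7,9] [8,12] [11,14] [9,15] [17,19] [21,22] [21,23]
{[3,4],[3,6]} hit by 4; {[5,8],[7,9],[8,12]} hit by 8; {[11,14],[9,15]} hit by 14; {[17,19]} hit by 19; {[21,22],[21,23]} hit by 22.
Points: 4, 8, 14, 19, 22 (5 total).

19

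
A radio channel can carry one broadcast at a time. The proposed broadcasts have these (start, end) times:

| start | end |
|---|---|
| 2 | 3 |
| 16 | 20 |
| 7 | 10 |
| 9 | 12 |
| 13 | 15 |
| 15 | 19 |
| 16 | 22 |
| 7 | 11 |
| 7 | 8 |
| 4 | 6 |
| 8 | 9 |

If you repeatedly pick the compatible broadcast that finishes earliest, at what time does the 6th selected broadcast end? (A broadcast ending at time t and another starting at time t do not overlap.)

Greedy by earliest finish: after sorting by end time, pick each interval compatible with the last pick.
Sorted by end: (2,3)  (4,6)  (7,8)  (8,9)  (7,10)  (7,11)  (9,12)  (13,15)  (15,19)  (16,20)  (16,22)
take (2,3); take (4,6); take (7,8); take (8,9); take (9,12); take (13,15); take (15,19).
Selected: (2,3) (4,6) (7,8) (8,9) (9,12) (13,15) (15,19)

15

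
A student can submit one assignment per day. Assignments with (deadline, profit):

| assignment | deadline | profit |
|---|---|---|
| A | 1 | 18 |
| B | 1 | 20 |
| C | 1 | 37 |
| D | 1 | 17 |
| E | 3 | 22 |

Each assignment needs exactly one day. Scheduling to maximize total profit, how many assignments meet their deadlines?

By profit: C(d1,37), E(d3,22), B(d1,20), A(d1,18), D(d1,17)
C→slot 1; E→slot 3; B skipped; A skipped; D skipped.
2 of 5 scheduled.

2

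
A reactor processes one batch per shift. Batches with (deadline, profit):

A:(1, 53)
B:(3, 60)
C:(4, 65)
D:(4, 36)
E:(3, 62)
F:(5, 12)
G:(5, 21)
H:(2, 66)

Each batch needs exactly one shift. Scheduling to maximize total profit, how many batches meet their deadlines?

Take jobs in profit order; each goes to the latest open slot no later than its deadline.
Profit order: H=66 C=65 E=62 B=60 A=53 D=36 G=21 F=12
Assign: H→slot 2, C→slot 4, E→slot 3, B→slot 1, A skipped, D skipped, G→slot 5, F skipped.
Slots: [1:B] [2:H] [3:E] [4:C] [5:G]
5 of 8 scheduled.

5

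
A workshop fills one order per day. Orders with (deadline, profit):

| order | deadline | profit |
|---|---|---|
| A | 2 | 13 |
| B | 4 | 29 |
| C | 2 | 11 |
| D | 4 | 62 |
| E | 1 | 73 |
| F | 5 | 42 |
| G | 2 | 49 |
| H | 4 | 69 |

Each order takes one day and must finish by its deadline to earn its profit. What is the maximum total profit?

Profit order: E=73 H=69 D=62 G=49 F=42 B=29 A=13 C=11
Assign: E→slot 1, H→slot 4, D→slot 3, G→slot 2, F→slot 5, B skipped, A skipped, C skipped.
Slots: [1:E] [2:G] [3:D] [4:H] [5:F]
Profit = 73 + 49 + 62 + 69 + 42 = 295

295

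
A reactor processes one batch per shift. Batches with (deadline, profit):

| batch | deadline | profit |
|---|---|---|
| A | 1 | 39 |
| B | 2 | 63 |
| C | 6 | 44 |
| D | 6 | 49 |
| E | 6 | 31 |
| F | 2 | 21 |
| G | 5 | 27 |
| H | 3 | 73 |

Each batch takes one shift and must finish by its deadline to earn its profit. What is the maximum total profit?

Sort by profit descending; place each in the latest free slot ≤ its deadline.
Profit order: H=73 B=63 D=49 C=44 A=39 E=31 G=27 F=21
Assign: H→slot 3, B→slot 2, D→slot 6, C→slot 5, A→slot 1, E→slot 4, G skipped, F skipped.
Slots: [1:A] [2:B] [3:H] [4:E] [5:C] [6:D]
Profit = 39 + 63 + 73 + 31 + 44 + 49 = 299

299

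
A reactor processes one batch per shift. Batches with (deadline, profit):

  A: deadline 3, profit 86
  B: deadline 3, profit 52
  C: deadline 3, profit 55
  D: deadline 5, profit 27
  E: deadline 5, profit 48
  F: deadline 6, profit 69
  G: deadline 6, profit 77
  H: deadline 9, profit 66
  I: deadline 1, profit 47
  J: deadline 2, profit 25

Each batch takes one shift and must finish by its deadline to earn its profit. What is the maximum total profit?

453

By profit: A(d3,86), G(d6,77), F(d6,69), H(d9,66), C(d3,55), B(d3,52), E(d5,48), I(d1,47), D(d5,27), J(d2,25)
A→slot 3; G→slot 6; F→slot 5; H→slot 9; C→slot 2; B→slot 1; E→slot 4; I skipped; D skipped; J skipped.
Profit = 52 + 55 + 86 + 48 + 69 + 77 + 66 = 453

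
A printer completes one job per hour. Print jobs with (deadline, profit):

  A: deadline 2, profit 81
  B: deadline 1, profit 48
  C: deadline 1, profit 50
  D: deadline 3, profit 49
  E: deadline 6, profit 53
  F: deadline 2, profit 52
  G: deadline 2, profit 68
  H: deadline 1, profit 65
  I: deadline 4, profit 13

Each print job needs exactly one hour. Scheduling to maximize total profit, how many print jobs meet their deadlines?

Take jobs in profit order; each goes to the latest open slot no later than its deadline.
Profit order: A=81 G=68 H=65 E=53 F=52 C=50 D=49 B=48 I=13
Assign: A→slot 2, G→slot 1, H skipped, E→slot 6, F skipped, C skipped, D→slot 3, B skipped, I→slot 4.
Slots: [1:G] [2:A] [3:D] [4:I] [6:E]
5 of 9 scheduled.

5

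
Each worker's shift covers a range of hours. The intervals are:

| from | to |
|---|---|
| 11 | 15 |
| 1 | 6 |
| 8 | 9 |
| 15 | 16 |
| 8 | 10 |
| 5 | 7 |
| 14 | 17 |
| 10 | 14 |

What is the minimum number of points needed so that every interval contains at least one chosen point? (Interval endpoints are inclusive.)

Process intervals by earliest right end; each time one isn't hit yet, stab at its right endpoint.
By right end: [1,6]  [5,7]  [8,9]  [8,10]  [10,14]  [11,15]  [15,16]  [14,17]
[1,6] uncovered → point at 6; [8,9] uncovered → point at 9; [10,14] uncovered → point at 14; [15,16] uncovered → point at 16.
Points: 6, 9, 14, 16 (4 total).

4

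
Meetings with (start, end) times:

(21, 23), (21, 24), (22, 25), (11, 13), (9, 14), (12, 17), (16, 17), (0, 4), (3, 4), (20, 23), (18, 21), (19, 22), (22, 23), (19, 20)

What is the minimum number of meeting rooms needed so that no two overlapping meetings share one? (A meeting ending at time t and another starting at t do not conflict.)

5

starts: [0, 3, 9, 11, 12, 16, 18, 19, 19, 20, 21, 21, 22, 22]
ends:   [4, 4, 13, 14, 17, 17, 20, 21, 22, 23, 23, 23, 24, 25]
s0→1 s3→2 e4→1 e4→0 s9→1 s11→2 s12→3 e13→2 e14→1 s16→2 e17→1 e17→0 s18→1 s19→2 s19→3 e20→2 s20→3 e21→2 s21→3 s21→4 e22→3 s22→4 s22→5  — peak 5.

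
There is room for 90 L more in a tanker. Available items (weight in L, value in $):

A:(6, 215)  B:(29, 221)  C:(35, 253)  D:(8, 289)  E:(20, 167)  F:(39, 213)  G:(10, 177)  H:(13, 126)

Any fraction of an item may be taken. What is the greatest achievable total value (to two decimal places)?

1223.91

Sort by value per unit weight and fill in that order.
Ratios (sorted): D 36.12, A 35.83, G 17.70, H 9.69, E 8.35, B 7.62, C 7.23, F 5.46
take D (8 @ 289); take A (6 @ 215); take G (10 @ 177); take H (13 @ 126); take E (20 @ 167); take B (29 @ 221); take 4/35 of C → 28.91. Capacity used 90/90.
Total value = 1223.91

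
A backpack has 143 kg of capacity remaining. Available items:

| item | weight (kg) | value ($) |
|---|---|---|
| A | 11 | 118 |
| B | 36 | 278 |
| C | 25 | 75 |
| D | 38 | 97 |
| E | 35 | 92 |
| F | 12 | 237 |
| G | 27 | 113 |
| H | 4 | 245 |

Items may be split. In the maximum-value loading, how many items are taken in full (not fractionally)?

6

Greedy by value/weight ratio, highest first.
Ratios (sorted): H 61.25, F 19.75, A 10.73, B 7.72, G 4.19, C 3.00, E 2.63, D 2.55
take H (4 @ 245); take F (12 @ 237); take A (11 @ 118); take B (36 @ 278); take G (27 @ 113); take C (25 @ 75); take 28/35 of E → 73.60. Capacity used 143/143.
6 item(s) taken whole; one partial (take 28/35 of E).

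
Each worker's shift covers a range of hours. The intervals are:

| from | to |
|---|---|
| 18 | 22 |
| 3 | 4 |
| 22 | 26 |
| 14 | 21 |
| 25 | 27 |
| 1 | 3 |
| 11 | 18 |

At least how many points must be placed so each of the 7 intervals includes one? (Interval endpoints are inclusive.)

3

Sorted: [1,3] [3,4] [11,18] [14,21] [18,22] [22,26] [25,27]
{[1,3],[3,4]} hit by 3; {[11,18],[14,21],[18,22]} hit by 18; {[22,26],[25,27]} hit by 26.
Points: 3, 18, 26 (3 total).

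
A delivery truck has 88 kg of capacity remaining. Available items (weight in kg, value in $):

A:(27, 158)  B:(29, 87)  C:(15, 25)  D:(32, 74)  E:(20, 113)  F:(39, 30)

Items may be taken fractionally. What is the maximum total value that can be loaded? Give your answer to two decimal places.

385.75

Sort by value per unit weight and fill in that order.
Ratios (sorted): A 5.85, E 5.65, B 3.00, D 2.31, C 1.67, F 0.77
take A (27 @ 158); take E (20 @ 113); take B (29 @ 87); take 12/32 of D → 27.75. Capacity used 88/88.
Total value = 385.75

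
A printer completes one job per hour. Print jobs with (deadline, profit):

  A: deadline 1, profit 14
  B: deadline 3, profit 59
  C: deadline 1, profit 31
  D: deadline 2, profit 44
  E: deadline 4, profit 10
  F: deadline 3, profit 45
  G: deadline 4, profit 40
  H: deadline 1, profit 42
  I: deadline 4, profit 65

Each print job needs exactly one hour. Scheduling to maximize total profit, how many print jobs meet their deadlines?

Take jobs in profit order; each goes to the latest open slot no later than its deadline.
By profit: I(d4,65), B(d3,59), F(d3,45), D(d2,44), H(d1,42), G(d4,40), C(d1,31), A(d1,14), E(d4,10)
I→slot 4; B→slot 3; F→slot 2; D→slot 1; H skipped; G skipped; C skipped; A skipped; E skipped.
4 of 9 scheduled.

4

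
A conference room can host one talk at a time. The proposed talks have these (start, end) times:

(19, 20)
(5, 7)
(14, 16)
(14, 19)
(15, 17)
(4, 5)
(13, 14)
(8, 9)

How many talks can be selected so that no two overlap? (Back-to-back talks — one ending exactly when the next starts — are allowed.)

Greedy by earliest finish: after sorting by end time, pick each interval compatible with the last pick.
By end time: (4,5), (5,7), (8,9), (13,14), (14,16), (15,17), (14,19), (19,20).
Pick (4,5); next start ≥ 5 → (5,7); next start ≥ 7 → (8,9); next start ≥ 9 → (13,14); next start ≥ 14 → (14,16); next start ≥ 16 → (19,20).
Selected 6 talks.

6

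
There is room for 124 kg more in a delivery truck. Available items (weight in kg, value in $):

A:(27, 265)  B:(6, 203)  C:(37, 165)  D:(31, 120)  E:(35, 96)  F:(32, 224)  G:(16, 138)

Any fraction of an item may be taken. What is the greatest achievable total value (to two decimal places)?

1018.23

Sort by value per unit weight and fill in that order.
Order: B (203/6=33.83) > A (265/27=9.81) > G (138/16=8.62) > F (224/32=7.00) > C (165/37=4.46) > D (120/31=3.87) > E (96/35=2.74)
Fill: take B (6 @ 203) → take A (27 @ 265) → take G (16 @ 138) → take F (32 @ 224) → take C (37 @ 165) → take 6/31 of D → 23.23; 124/124 used.
Total value = 1018.23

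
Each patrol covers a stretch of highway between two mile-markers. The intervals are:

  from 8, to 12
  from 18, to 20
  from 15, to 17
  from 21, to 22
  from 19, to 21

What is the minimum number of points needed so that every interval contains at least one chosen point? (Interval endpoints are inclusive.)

Process intervals by earliest right end; each time one isn't hit yet, stab at its right endpoint.
By right end: [8,12]  [15,17]  [18,20]  [19,21]  [21,22]
[8,12] uncovered → point at 12; [15,17] uncovered → point at 17; [18,20] uncovered → point at 20; [21,22] uncovered → point at 22.
Points: 12, 17, 20, 22 (4 total).

4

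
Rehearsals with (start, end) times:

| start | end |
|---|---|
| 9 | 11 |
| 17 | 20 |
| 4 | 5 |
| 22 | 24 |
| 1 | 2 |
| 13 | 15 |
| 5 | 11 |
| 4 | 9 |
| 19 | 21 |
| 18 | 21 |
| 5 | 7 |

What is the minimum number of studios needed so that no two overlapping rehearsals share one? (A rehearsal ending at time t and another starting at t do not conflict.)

Events (time:±→running): 1:+→1 2:-→0 4:+→1 4:+→2 5:-→1 5:+→2 5:+→3 … peak 3.

3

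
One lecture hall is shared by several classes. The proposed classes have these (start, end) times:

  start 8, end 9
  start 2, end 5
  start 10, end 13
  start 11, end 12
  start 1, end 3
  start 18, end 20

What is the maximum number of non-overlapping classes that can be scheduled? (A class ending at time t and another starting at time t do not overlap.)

Sorted by end: (1,3)  (2,5)  (8,9)  (11,12)  (10,13)  (18,20)
take (1,3); take (8,9); take (11,12); skip (10,13); take (18,20).
Selected 4 classes.

4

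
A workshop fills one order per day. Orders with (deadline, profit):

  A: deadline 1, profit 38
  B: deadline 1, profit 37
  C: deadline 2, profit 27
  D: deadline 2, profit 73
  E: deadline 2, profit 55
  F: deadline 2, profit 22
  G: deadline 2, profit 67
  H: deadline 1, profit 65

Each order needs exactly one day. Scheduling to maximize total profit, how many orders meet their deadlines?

2

Profit order: D=73 G=67 H=65 E=55 A=38 B=37 C=27 F=22
Assign: D→slot 2, G→slot 1, H skipped, E skipped, A skipped, B skipped, C skipped, F skipped.
Slots: [1:G] [2:D]
2 of 8 scheduled.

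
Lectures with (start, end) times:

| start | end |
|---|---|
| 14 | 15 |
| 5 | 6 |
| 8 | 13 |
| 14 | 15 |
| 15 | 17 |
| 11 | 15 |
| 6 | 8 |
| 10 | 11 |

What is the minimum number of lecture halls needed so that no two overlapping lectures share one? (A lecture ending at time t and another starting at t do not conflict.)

The answer is the maximum number of intervals overlapping at any instant.
starts: [5, 6, 8, 10, 11, 14, 14, 15]
ends:   [6, 8, 11, 13, 15, 15, 15, 17]
s5→1 e6→0 s6→1 e8→0 s8→1 s10→2 e11→1 s11→2 e13→1 s14→2 s14→3  — peak 3.

3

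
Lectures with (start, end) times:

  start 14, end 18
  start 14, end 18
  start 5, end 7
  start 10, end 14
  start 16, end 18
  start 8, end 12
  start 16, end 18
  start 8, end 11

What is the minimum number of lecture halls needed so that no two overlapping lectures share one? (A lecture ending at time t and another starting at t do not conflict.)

Events (time:±→running): 5:+→1 7:-→0 8:+→1 8:+→2 10:+→3 11:-→2 12:-→1 14:-→0 14:+→1 14:+→2 16:+→3 16:+→4 … peak 4.

4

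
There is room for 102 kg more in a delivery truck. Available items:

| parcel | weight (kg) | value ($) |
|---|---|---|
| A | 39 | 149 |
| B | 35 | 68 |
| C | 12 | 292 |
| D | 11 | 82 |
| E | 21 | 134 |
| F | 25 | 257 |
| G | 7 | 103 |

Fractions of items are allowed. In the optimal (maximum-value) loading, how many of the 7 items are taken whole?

Greedy by value/weight ratio, highest first.
Ratios (sorted): C 24.33, G 14.71, F 10.28, D 7.45, E 6.38, A 3.82, B 1.94
take C (12 @ 292); take G (7 @ 103); take F (25 @ 257); take D (11 @ 82); take E (21 @ 134); take 26/39 of A → 99.33. Capacity used 102/102.
5 item(s) taken whole; one partial (take 26/39 of A).

5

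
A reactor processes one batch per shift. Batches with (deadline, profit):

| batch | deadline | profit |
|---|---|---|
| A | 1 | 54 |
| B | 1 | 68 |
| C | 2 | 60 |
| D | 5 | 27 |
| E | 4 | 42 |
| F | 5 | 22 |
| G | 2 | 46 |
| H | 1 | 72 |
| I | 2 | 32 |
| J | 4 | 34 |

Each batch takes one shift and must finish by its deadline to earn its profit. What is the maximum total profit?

235

Profit order: H=72 B=68 C=60 A=54 G=46 E=42 J=34 I=32 D=27 F=22
Assign: H→slot 1, B skipped, C→slot 2, A skipped, G skipped, E→slot 4, J→slot 3, I skipped, D→slot 5, F skipped.
Slots: [1:H] [2:C] [3:J] [4:E] [5:D]
Profit = 72 + 60 + 34 + 42 + 27 = 235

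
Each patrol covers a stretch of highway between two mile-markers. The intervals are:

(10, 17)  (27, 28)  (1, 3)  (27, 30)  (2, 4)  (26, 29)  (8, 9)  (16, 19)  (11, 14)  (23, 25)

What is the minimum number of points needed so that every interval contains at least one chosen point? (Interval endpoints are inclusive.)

6

Sorted: [1,3] [2,4] [8,9] [11,14] [10,17] [16,19] [23,25] [27,28] [26,29] [27,30]
{[1,3],[2,4]} hit by 3; {[8,9]} hit by 9; {[11,14],[10,17]} hit by 14; {[16,19]} hit by 19; {[23,25]} hit by 25; {[27,28],[26,29],[27,30]} hit by 28.
Points: 3, 9, 14, 19, 25, 28 (6 total).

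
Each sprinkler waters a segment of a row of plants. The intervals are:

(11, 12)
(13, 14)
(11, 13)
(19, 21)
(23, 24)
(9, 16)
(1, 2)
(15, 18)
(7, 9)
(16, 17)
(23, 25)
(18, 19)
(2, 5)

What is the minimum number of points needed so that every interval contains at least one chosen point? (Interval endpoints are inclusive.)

7

Process intervals by earliest right end; each time one isn't hit yet, stab at its right endpoint.
Sorted: [1,2] [2,5] [7,9] [11,12] [11,13] [13,14] [9,16] [16,17] [15,18] [18,19] [19,21] [23,24] [23,25]
{[1,2],[2,5]} hit by 2; {[7,9]} hit by 9; {[11,12],[11,13]} hit by 12; {[13,14],[9,16]} hit by 14; {[16,17],[15,18]} hit by 17; {[18,19],[19,21]} hit by 19; {[23,24],[23,25]} hit by 24.
Points: 2, 9, 12, 14, 17, 19, 24 (7 total).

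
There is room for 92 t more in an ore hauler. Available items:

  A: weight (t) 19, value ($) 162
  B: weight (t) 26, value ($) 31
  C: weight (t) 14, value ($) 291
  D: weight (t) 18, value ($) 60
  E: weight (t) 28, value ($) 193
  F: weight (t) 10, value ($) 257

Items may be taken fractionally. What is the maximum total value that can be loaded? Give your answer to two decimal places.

Sort by value per unit weight and fill in that order.
Order: F (257/10=25.70) > C (291/14=20.79) > A (162/19=8.53) > E (193/28=6.89) > D (60/18=3.33) > B (31/26=1.19)
Fill: take F (10 @ 257) → take C (14 @ 291) → take A (19 @ 162) → take E (28 @ 193) → take D (18 @ 60) → take 3/26 of B → 3.58; 92/92 used.
Total value = 966.58

966.58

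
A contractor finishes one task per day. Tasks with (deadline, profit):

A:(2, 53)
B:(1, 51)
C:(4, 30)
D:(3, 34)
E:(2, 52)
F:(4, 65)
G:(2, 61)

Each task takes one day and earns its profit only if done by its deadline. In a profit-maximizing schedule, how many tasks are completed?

Profit order: F=65 G=61 A=53 E=52 B=51 D=34 C=30
Assign: F→slot 4, G→slot 2, A→slot 1, E skipped, B skipped, D→slot 3, C skipped.
Slots: [1:A] [2:G] [3:D] [4:F]
4 of 7 scheduled.

4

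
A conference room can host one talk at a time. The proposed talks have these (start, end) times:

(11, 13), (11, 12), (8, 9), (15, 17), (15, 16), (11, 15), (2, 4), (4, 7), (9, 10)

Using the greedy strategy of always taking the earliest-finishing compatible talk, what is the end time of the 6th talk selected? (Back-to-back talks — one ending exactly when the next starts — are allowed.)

Order by finish time; keep every interval that doesn't clash with the previous kept one.
By end time: (2,4), (4,7), (8,9), (9,10), (11,12), (11,13), (11,15), (15,16), (15,17).
Pick (2,4); next start ≥ 4 → (4,7); next start ≥ 7 → (8,9); next start ≥ 9 → (9,10); next start ≥ 10 → (11,12); next start ≥ 12 → (15,16).
Selected: (2,4) (4,7) (8,9) (9,10) (11,12) (15,16)

16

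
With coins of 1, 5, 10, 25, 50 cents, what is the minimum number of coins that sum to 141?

6

Use the largest denomination that fits, subtract, and repeat.
141 = 2×50 + 1×25 + 1×10 + 1×5 + 1×1
Total coins = 2 + 1 + 1 + 1 + 1 = 6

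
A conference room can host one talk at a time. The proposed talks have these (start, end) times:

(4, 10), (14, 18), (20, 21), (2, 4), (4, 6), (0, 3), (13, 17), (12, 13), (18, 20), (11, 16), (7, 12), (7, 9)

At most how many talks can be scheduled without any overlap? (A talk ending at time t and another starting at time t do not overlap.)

7

By end time: (0,3), (2,4), (4,6), (7,9), (4,10), (7,12), (12,13), (11,16), (13,17), (14,18), (18,20), (20,21).
Pick (0,3); next start ≥ 3 → (4,6); next start ≥ 6 → (7,9); next start ≥ 9 → (12,13); next start ≥ 13 → (13,17); next start ≥ 17 → (18,20); next start ≥ 20 → (20,21).
Selected 7 talks.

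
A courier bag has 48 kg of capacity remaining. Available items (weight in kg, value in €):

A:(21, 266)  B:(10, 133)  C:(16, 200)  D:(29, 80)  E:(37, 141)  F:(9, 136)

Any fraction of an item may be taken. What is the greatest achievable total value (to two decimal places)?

635.00

Sort by value per unit weight and fill in that order.
Ratios (sorted): F 15.11, B 13.30, A 12.67, C 12.50, E 3.81, D 2.76
take F (9 @ 136); take B (10 @ 133); take A (21 @ 266); take 8/16 of C → 100.00. Capacity used 48/48.
Total value = 635.00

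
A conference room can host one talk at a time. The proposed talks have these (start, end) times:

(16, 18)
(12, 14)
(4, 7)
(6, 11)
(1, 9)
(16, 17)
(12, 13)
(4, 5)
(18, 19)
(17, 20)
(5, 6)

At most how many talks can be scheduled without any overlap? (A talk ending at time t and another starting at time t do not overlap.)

Order by finish time; keep every interval that doesn't clash with the previous kept one.
By end time: (4,5), (5,6), (4,7), (1,9), (6,11), (12,13), (12,14), (16,17), (16,18), (18,19), (17,20).
Pick (4,5); next start ≥ 5 → (5,6); next start ≥ 6 → (6,11); next start ≥ 11 → (12,13); next start ≥ 13 → (16,17); next start ≥ 17 → (18,19).
Selected 6 talks.

6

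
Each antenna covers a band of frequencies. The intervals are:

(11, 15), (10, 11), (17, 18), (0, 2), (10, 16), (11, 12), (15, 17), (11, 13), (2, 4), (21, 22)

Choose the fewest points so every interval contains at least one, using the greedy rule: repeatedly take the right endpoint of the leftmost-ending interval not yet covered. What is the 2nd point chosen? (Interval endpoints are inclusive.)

Sorted: [0,2] [2,4] [10,11] [11,12] [11,13] [11,15] [10,16] [15,17] [17,18] [21,22]
{[0,2],[2,4]} hit by 2; {[10,11],[11,12],[11,13],[11,15],[10,16]} hit by 11; {[15,17],[17,18]} hit by 17; {[21,22]} hit by 22.
Points: 2, 11, 17, 22 (4 total).

11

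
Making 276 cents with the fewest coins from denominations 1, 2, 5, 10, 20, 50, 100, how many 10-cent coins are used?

0

276 − 2×100→76 − 1×50→26 − 1×20→6 − 1×5→1 − 1×1→0
Count of 10: 0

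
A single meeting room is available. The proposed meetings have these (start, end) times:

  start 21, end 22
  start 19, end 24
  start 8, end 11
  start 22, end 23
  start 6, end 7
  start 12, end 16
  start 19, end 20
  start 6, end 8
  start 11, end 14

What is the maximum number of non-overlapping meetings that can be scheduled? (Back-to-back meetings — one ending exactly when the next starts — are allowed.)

Sorted by end: (6,7)  (6,8)  (8,11)  (11,14)  (12,16)  (19,20)  (21,22)  (22,23)  (19,24)
take (6,7); take (8,11); take (11,14); take (19,20); take (21,22); take (22,23); skip (19,24).
Selected 6 meetings.

6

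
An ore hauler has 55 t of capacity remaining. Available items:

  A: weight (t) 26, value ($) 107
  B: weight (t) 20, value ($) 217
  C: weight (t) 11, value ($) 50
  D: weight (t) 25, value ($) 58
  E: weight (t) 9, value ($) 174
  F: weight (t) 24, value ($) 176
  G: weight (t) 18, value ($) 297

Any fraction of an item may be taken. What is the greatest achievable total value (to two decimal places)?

Ratios (sorted): E 19.33, G 16.50, B 10.85, F 7.33, C 4.55, A 4.12, D 2.32
take E (9 @ 174); take G (18 @ 297); take B (20 @ 217); take 8/24 of F → 58.67. Capacity used 55/55.
Total value = 746.67

746.67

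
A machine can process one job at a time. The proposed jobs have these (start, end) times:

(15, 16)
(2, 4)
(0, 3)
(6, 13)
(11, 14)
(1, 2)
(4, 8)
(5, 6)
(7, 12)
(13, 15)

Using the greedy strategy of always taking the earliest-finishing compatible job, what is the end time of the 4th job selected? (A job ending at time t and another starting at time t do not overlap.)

Greedy by earliest finish: after sorting by end time, pick each interval compatible with the last pick.
Sorted by end: (1,2)  (0,3)  (2,4)  (5,6)  (4,8)  (7,12)  (6,13)  (11,14)  (13,15)  (15,16)
take (1,2); skip (0,3); take (2,4); take (5,6); take (7,12); take (13,15); take (15,16).
Selected: (1,2) (2,4) (5,6) (7,12) (13,15) (15,16)

12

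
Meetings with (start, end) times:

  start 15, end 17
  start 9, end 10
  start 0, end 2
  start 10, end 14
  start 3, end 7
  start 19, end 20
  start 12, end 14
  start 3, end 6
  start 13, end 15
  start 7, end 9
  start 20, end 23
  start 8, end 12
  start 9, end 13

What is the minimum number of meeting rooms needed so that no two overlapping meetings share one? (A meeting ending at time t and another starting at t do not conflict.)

starts: [0, 3, 3, 7, 8, 9, 9, 10, 12, 13, 15, 19, 20]
ends:   [2, 6, 7, 9, 10, 12, 13, 14, 14, 15, 17, 20, 23]
s0→1 e2→0 s3→1 s3→2 e6→1 e7→0 s7→1 s8→2 e9→1 s9→2 s9→3  — peak 3.

3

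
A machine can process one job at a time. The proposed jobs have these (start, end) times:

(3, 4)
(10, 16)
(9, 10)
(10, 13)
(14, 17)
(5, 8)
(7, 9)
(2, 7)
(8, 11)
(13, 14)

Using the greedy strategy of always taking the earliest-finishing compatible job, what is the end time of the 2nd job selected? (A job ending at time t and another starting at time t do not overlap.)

Sort by end time and greedily take each interval whose start is ≥ the last chosen end.
Sorted by end: (3,4)  (2,7)  (5,8)  (7,9)  (9,10)  (8,11)  (10,13)  (13,14)  (10,16)  (14,17)
take (3,4); take (5,8); skip (7,9); take (9,10); skip (8,11); take (10,13); take (13,14); take (14,17).
Selected: (3,4) (5,8) (9,10) (10,13) (13,14) (14,17)

8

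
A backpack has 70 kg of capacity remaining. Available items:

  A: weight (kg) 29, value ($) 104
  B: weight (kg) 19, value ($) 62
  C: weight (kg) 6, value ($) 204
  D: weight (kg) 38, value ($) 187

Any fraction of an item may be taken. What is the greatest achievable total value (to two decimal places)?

Sort by value per unit weight and fill in that order.
Order: C (204/6=34.00) > D (187/38=4.92) > A (104/29=3.59) > B (62/19=3.26)
Fill: take C (6 @ 204) → take D (38 @ 187) → take 26/29 of A → 93.24; 70/70 used.
Total value = 484.24

484.24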